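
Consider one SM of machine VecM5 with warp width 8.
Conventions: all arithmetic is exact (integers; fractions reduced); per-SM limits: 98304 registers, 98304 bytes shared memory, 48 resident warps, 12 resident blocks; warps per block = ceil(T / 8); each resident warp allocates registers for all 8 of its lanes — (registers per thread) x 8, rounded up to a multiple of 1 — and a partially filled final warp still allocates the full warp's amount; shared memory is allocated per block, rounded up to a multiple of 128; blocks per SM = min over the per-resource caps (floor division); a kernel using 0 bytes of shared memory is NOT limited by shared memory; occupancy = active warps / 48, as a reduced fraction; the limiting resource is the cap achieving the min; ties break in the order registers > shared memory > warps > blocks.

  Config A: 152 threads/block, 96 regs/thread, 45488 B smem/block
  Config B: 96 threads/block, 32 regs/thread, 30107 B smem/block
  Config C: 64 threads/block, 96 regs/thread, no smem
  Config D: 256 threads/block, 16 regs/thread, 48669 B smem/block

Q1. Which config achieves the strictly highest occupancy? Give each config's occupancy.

occupancies: A 19/24, B 3/4, C 1, D 2/3

Answer: C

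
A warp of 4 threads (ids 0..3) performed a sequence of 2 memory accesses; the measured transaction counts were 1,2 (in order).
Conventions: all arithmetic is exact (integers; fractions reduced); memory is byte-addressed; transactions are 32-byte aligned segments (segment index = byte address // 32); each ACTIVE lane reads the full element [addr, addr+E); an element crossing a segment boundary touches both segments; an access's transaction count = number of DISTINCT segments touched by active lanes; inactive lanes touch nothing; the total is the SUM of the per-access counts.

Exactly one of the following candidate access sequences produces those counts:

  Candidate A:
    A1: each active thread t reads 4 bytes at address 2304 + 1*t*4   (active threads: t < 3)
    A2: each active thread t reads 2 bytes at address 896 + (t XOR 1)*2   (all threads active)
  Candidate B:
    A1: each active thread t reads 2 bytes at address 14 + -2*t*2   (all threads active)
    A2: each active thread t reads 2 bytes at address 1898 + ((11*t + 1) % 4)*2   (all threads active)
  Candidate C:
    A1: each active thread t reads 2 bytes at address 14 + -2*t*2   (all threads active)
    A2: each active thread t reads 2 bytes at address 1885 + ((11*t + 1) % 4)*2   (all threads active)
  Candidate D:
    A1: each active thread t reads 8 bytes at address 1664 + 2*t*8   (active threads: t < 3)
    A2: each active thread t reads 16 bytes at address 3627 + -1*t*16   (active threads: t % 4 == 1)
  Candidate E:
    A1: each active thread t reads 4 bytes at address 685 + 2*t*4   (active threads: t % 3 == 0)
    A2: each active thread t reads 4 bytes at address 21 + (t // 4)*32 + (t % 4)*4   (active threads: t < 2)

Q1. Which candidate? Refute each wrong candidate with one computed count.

A: A2 gives 1 transaction, not 2
B: A2 gives 1 transaction, not 2
D: A1 gives 2 transactions, not 1
E: A1 gives 2 transactions, not 1
C: all counts match (1,2)

Answer: C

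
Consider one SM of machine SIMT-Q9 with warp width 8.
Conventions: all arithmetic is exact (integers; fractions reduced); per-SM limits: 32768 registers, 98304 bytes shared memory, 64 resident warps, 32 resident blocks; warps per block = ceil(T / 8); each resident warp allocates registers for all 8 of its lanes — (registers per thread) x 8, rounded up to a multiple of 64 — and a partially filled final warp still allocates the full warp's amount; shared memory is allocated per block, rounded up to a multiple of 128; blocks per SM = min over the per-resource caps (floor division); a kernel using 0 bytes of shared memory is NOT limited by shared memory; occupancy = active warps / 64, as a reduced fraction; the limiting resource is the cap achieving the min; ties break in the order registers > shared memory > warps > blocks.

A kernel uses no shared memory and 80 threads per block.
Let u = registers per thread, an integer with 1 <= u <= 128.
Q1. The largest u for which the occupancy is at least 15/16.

Answer: u = 64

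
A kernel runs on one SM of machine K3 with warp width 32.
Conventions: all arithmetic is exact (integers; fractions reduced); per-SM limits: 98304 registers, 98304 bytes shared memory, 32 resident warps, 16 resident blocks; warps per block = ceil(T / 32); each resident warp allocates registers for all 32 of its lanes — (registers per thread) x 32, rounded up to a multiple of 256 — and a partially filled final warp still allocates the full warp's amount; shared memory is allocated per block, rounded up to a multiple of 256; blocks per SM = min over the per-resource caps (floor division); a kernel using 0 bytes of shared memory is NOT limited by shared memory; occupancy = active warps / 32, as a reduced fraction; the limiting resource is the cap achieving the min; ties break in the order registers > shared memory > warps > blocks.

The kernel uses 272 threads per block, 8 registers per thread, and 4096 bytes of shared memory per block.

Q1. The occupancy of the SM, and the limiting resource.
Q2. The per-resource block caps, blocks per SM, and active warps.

Answer: occupancy 27/32, limited by warps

registers: 42 blocks
shared memory: 24 blocks
warps: 3 blocks
blocks: 16 blocks

Answer: 3 blocks, 27 active warps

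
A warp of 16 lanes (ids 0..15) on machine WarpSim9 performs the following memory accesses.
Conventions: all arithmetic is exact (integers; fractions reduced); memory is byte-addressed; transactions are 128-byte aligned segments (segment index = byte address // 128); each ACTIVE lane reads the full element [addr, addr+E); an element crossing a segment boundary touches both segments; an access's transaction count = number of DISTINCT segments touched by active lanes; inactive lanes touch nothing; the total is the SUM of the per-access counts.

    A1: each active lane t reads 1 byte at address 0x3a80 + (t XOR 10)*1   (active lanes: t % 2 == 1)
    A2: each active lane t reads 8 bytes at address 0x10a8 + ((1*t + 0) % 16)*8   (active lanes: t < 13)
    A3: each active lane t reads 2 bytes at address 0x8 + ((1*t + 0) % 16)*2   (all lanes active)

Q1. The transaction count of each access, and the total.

A1: 1 transaction
A2: 2 transactions
A3: 1 transaction

Answer: 1,2,1; total 4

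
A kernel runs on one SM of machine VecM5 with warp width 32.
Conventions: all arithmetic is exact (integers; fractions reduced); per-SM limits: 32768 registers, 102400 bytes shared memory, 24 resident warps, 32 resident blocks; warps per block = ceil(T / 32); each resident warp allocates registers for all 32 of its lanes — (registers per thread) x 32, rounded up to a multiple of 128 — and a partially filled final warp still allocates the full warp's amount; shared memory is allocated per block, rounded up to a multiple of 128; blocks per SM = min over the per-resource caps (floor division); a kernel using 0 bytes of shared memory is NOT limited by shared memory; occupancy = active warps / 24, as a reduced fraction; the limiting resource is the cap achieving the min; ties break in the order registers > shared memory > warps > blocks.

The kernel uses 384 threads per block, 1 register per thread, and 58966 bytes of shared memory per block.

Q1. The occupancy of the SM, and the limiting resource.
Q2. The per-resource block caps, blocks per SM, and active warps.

Answer: occupancy 1/2, limited by shared memory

registers: 21 blocks
shared memory: 1 block
warps: 2 blocks
blocks: 32 blocks

Answer: 1 block, 12 active warps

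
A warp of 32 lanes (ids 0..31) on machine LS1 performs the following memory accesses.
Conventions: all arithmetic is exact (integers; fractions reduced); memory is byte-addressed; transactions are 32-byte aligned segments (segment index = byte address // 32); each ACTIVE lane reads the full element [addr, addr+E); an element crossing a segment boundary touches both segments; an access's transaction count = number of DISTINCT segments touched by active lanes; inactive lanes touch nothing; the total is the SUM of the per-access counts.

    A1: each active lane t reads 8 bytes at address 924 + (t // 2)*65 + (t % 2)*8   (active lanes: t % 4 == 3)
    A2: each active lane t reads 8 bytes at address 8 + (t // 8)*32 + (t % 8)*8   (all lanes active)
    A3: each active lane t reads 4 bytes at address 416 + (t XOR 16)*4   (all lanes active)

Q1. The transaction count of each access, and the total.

A1: 8 transactions
A2: 6 transactions
A3: 4 transactions

Answer: 8,6,4; total 18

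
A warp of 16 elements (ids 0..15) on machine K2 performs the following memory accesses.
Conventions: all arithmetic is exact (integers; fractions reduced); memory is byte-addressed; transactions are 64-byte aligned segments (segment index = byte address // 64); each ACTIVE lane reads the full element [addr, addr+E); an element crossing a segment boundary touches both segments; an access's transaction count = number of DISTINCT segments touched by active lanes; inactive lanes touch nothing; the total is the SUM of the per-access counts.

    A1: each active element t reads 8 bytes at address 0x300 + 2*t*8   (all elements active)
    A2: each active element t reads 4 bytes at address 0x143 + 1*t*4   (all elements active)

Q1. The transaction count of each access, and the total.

A1: 4 transactions
A2: 2 transactions

Answer: 4,2; total 6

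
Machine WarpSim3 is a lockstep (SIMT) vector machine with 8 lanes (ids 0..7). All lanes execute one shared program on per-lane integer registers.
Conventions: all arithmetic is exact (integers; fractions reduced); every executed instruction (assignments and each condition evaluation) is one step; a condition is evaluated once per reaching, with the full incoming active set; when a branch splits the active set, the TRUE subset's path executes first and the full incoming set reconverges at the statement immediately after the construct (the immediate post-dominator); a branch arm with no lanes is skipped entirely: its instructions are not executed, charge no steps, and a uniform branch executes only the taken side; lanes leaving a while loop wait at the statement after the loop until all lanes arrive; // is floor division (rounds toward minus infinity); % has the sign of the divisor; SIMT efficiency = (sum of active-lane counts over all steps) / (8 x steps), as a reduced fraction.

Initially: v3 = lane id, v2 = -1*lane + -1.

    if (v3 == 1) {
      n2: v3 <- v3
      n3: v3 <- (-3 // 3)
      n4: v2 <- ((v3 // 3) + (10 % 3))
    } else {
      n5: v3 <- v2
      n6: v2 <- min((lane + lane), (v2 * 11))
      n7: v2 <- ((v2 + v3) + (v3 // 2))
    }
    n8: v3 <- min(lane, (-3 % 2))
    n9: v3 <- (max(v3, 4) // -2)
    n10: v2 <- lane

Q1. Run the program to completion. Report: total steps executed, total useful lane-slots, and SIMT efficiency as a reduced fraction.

Answer: 10 steps, 56 useful, 7/10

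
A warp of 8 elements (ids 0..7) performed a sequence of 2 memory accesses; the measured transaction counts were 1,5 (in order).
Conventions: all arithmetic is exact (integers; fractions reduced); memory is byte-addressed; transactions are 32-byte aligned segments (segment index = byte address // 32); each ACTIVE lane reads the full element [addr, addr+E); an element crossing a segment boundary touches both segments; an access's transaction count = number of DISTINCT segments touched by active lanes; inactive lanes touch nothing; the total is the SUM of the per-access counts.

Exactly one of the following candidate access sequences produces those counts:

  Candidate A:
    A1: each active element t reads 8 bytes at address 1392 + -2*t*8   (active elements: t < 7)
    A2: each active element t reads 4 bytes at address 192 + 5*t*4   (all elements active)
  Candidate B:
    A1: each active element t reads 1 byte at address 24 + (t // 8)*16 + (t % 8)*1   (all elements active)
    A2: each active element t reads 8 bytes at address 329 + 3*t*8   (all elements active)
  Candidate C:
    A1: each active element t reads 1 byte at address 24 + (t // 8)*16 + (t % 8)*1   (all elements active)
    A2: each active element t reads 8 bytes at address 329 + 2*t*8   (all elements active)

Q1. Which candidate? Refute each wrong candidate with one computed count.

A: A1 gives 4 transactions, not 1
B: A2 gives 6 transactions, not 5
C: all counts match (1,5)

Answer: C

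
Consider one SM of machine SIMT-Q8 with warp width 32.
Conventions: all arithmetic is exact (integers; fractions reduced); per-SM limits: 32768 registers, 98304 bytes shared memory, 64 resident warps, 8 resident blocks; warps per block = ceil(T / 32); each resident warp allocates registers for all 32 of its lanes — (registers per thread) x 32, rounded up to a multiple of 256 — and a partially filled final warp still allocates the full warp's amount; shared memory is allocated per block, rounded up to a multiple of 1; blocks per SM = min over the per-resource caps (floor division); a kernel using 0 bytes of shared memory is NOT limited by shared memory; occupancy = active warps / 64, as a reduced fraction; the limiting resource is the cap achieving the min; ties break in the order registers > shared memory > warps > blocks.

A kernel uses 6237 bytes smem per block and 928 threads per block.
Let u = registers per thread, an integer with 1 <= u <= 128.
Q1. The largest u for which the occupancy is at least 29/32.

Answer: u = 16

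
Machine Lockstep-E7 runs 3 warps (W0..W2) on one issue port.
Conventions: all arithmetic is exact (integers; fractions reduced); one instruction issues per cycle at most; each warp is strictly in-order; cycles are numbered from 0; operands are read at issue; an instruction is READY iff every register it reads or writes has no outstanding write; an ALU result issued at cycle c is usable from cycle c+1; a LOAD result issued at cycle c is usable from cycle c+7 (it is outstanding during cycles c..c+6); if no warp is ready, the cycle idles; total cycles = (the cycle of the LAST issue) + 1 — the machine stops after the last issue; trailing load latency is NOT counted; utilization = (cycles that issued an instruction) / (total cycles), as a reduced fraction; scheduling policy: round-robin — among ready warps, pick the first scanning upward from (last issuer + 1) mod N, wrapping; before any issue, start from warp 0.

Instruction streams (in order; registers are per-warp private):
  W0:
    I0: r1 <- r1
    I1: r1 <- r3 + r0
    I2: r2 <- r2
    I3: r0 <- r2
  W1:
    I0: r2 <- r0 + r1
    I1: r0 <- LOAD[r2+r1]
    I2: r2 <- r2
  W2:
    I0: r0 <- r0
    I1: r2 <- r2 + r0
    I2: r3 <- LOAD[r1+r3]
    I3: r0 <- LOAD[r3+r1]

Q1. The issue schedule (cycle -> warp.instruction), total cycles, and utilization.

cycle 0: W0.I0
cycle 1: W1.I0
cycle 2: W2.I0
cycle 3: W0.I1
cycle 4: W1.I1
cycle 5: W2.I1
cycle 6: W0.I2
cycle 7: W1.I2
cycle 8: W2.I2
cycle 9: W0.I3
cycle 10: idle
cycle 11: idle
cycle 12: idle
cycle 13: idle
cycle 14: idle
cycle 15: W2.I3

Answer: 16 cycles, utilization 11/16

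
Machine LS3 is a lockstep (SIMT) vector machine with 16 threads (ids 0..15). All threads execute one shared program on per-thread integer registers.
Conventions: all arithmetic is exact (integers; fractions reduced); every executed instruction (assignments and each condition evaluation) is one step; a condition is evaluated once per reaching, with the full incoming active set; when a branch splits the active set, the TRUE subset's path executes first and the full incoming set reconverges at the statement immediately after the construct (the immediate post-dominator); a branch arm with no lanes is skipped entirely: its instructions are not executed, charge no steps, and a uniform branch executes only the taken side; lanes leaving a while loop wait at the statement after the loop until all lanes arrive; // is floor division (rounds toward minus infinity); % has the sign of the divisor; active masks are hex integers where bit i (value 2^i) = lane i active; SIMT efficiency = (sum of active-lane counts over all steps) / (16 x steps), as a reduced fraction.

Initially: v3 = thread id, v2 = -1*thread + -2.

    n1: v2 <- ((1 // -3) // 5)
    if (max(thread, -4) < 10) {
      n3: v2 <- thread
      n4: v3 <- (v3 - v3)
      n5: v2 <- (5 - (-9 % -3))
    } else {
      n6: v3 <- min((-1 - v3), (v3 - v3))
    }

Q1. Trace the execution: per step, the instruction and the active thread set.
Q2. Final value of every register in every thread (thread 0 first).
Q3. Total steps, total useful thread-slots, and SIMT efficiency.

step 0: v2 <- ((1 // -3) // 5)       0xffff
step 1: eval (max(thread, -4) < 10)  0xffff
step 2: v2 <- thread                 0x03ff
step 3: v3 <- (v3 - v3)              0x03ff
step 4: v2 <- (5 - (-9 % -3))        0x03ff
step 5: v3 <- min((-1 - v3), (v3 - v3)) 0xfc00

Answer: 6 steps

v3: 0,0,0,0,0,0,0,0,0,0,-11,-12,-13,-14,-15,-16
v2: 5,5,5,5,5,5,5,5,5,5,-1,-1,-1,-1,-1,-1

steps = 6; useful = 68; efficiency = 68/96 = 17/24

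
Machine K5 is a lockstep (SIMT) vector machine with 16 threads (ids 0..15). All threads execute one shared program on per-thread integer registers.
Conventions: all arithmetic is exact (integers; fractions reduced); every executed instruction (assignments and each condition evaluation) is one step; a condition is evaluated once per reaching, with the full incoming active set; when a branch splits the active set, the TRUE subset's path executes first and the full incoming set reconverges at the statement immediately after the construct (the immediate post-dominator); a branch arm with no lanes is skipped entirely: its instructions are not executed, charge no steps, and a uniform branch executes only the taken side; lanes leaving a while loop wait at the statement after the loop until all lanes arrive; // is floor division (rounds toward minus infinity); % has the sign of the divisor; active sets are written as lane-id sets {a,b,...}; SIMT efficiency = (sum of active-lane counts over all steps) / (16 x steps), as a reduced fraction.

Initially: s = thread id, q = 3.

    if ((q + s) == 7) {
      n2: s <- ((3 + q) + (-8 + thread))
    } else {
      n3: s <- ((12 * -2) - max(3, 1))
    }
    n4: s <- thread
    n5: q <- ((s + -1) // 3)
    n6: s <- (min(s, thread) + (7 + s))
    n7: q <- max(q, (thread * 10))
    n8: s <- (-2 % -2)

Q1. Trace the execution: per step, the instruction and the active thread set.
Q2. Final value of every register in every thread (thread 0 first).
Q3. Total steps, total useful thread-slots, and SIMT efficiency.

step 0: eval ((q + s) == 7)          {0,1,2,3,4,5,6,7,8,9,10,11,12,13,14,15}
step 1: s <- ((3 + q) + (-8 + thread)) {4}
step 2: s <- ((12 * -2) - max(3, 1)) {0,1,2,3,5,6,7,8,9,10,11,12,13,14,15}
step 3: s <- thread                  {0,1,2,3,4,5,6,7,8,9,10,11,12,13,14,15}
step 4: q <- ((s + -1) // 3)         {0,1,2,3,4,5,6,7,8,9,10,11,12,13,14,15}
step 5: s <- (min(s, thread) + (7 + s)) {0,1,2,3,4,5,6,7,8,9,10,11,12,13,14,15}
step 6: q <- max(q, (thread * 10))   {0,1,2,3,4,5,6,7,8,9,10,11,12,13,14,15}
step 7: s <- (-2 % -2)               {0,1,2,3,4,5,6,7,8,9,10,11,12,13,14,15}

Answer: 8 steps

s: 0,0,0,0,0,0,0,0,0,0,0,0,0,0,0,0
q: 0,10,20,30,40,50,60,70,80,90,100,110,120,130,140,150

steps = 8; useful = 112; efficiency = 112/128 = 7/8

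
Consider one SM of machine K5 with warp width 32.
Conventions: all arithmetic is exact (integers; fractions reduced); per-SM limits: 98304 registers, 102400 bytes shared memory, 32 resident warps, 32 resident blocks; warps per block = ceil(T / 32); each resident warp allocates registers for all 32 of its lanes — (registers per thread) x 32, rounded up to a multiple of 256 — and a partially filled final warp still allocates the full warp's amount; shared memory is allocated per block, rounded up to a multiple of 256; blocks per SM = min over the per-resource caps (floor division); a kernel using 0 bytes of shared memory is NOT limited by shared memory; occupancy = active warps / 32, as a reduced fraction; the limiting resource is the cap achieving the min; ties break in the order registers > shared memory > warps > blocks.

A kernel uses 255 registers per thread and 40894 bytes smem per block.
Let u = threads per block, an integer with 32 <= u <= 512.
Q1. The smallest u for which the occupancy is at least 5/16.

Answer: u = 129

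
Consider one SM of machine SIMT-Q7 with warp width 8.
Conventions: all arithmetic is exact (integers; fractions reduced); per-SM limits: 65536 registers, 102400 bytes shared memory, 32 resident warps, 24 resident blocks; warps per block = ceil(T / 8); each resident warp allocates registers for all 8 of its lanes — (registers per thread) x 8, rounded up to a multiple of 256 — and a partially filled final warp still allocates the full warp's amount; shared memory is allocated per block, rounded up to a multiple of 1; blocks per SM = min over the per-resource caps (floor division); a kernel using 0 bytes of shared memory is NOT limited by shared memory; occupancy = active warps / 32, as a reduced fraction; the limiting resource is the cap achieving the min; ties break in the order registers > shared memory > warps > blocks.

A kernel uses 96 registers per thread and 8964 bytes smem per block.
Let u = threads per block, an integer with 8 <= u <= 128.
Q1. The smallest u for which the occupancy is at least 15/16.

Answer: u = 17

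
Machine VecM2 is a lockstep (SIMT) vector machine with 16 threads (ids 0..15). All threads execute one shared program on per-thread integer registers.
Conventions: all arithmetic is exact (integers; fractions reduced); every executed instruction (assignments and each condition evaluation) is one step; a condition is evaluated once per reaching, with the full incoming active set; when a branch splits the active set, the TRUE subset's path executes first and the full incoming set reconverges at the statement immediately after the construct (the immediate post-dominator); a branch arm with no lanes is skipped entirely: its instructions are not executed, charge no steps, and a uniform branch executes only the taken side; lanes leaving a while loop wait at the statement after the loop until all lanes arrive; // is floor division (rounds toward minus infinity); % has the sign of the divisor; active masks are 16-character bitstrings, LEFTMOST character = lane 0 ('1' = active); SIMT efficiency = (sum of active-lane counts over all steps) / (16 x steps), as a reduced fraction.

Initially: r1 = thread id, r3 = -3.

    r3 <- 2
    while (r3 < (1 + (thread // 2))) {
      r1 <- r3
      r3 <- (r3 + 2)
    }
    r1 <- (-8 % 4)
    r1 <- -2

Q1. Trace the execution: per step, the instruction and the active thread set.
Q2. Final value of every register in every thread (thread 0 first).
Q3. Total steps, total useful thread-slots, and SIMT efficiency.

step 0: r3 <- 2                      1111111111111111
step 1: eval (r3 < (1 + (thread // 2))) 1111111111111111
step 2: r1 <- r3                     0000111111111111
step 3: r3 <- (r3 + 2)               0000111111111111
step 4: eval (r3 < (1 + (thread // 2))) 0000111111111111
step 5: r1 <- r3                     0000000011111111
step 6: r3 <- (r3 + 2)               0000000011111111
step 7: eval (r3 < (1 + (thread // 2))) 0000000011111111
step 8: r1 <- r3                     0000000000001111
step 9: r3 <- (r3 + 2)               0000000000001111
step 10: eval (r3 < (1 + (thread // 2))) 0000000000001111
step 11: r1 <- (-8 % 4)               1111111111111111
step 12: r1 <- -2                     1111111111111111

Answer: 13 steps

r1: -2,-2,-2,-2,-2,-2,-2,-2,-2,-2,-2,-2,-2,-2,-2,-2
r3: 2,2,2,2,4,4,4,4,6,6,6,6,8,8,8,8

steps = 13; useful = 136; efficiency = 136/208 = 17/26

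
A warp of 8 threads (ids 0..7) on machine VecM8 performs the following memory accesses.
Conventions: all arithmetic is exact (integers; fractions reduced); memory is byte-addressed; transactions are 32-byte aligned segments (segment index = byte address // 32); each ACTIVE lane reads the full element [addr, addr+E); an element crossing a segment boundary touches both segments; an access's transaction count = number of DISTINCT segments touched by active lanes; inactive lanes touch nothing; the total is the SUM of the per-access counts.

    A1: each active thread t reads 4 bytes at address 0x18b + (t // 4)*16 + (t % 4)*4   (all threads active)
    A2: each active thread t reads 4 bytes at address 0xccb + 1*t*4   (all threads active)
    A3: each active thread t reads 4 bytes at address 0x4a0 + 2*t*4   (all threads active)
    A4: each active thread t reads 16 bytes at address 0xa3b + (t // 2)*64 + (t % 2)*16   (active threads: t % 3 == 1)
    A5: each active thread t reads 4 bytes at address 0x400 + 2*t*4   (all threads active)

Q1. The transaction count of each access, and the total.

A1: 2 transactions
A2: 2 transactions
A3: 2 transactions
A4: 4 transactions
A5: 2 transactions

Answer: 2,2,2,4,2; total 12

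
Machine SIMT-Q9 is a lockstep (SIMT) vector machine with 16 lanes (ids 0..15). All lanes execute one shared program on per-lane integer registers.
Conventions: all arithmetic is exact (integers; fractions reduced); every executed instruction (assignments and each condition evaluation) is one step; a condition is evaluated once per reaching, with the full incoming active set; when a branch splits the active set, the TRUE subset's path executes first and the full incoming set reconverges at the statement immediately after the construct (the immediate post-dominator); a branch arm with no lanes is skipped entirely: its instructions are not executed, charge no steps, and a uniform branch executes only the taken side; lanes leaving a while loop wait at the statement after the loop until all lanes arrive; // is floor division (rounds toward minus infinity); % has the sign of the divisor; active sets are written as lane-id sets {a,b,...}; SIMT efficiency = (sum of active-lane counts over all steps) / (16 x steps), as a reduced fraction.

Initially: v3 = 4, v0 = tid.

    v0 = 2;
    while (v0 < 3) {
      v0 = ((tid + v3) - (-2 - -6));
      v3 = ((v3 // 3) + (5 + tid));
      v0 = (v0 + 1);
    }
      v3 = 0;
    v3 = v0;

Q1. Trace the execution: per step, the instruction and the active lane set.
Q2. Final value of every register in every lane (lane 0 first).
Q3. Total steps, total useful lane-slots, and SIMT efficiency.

step 0: v0 <- 2                      {0,1,2,3,4,5,6,7,8,9,10,11,12,13,14,15}
step 1: eval (v0 < 3)                {0,1,2,3,4,5,6,7,8,9,10,11,12,13,14,15}
step 2: v0 <- ((tid + v3) - (-2 - -6)) {0,1,2,3,4,5,6,7,8,9,10,11,12,13,14,15}
step 3: v3 <- ((v3 // 3) + (5 + tid)) {0,1,2,3,4,5,6,7,8,9,10,11,12,13,14,15}
step 4: v0 <- (v0 + 1)               {0,1,2,3,4,5,6,7,8,9,10,11,12,13,14,15}
step 5: eval (v0 < 3)                {0,1,2,3,4,5,6,7,8,9,10,11,12,13,14,15}
step 6: v0 <- ((tid + v3) - (-2 - -6)) {0,1}
step 7: v3 <- ((v3 // 3) + (5 + tid)) {0,1}
step 8: v0 <- (v0 + 1)               {0,1}
step 9: eval (v0 < 3)                {0,1}
step 10: v3 <- 0                      {0,1,2,3,4,5,6,7,8,9,10,11,12,13,14,15}
step 11: v3 <- v0                     {0,1,2,3,4,5,6,7,8,9,10,11,12,13,14,15}

Answer: 12 steps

v3: 3,5,3,4,5,6,7,8,9,10,11,12,13,14,15,16
v0: 3,5,3,4,5,6,7,8,9,10,11,12,13,14,15,16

steps = 12; useful = 136; efficiency = 136/192 = 17/24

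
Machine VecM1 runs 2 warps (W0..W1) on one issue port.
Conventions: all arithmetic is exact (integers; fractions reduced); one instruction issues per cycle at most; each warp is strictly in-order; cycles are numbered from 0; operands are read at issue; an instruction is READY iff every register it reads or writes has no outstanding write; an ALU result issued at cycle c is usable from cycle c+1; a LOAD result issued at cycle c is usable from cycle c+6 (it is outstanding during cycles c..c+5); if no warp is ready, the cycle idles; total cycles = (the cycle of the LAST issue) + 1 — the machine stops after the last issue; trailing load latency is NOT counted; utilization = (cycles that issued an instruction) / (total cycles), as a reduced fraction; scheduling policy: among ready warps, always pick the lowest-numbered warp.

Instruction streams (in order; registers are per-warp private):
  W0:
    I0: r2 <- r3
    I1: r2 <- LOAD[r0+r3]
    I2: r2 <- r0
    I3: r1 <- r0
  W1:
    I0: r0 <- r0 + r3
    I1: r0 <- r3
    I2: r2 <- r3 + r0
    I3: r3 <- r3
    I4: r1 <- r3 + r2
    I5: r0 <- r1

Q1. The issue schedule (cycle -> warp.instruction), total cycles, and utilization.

cycle 0: W0.I0
cycle 1: W0.I1
cycle 2: W1.I0
cycle 3: W1.I1
cycle 4: W1.I2
cycle 5: W1.I3
cycle 6: W1.I4
cycle 7: W0.I2
cycle 8: W0.I3
cycle 9: W1.I5

Answer: 10 cycles, utilization 1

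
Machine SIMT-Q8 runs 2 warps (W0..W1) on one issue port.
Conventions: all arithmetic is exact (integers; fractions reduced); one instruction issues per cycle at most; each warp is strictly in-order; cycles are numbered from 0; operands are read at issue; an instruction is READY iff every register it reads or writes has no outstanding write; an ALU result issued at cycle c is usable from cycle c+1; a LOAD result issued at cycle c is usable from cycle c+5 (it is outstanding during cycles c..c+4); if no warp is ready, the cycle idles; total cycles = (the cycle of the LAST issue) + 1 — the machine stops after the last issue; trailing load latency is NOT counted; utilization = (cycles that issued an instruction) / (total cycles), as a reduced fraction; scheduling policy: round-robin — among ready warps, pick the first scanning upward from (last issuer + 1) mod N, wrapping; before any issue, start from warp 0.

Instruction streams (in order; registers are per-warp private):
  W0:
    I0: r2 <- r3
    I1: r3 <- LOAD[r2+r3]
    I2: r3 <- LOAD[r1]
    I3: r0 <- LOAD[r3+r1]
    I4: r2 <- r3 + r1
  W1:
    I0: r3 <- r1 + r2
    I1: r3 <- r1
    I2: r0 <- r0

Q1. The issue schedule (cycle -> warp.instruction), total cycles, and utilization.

cycle 0: W0.I0
cycle 1: W1.I0
cycle 2: W0.I1
cycle 3: W1.I1
cycle 4: W1.I2
cycle 5: idle
cycle 6: idle
cycle 7: W0.I2
cycle 8: idle
cycle 9: idle
cycle 10: idle
cycle 11: idle
cycle 12: W0.I3
cycle 13: W0.I4

Answer: 14 cycles, utilization 4/7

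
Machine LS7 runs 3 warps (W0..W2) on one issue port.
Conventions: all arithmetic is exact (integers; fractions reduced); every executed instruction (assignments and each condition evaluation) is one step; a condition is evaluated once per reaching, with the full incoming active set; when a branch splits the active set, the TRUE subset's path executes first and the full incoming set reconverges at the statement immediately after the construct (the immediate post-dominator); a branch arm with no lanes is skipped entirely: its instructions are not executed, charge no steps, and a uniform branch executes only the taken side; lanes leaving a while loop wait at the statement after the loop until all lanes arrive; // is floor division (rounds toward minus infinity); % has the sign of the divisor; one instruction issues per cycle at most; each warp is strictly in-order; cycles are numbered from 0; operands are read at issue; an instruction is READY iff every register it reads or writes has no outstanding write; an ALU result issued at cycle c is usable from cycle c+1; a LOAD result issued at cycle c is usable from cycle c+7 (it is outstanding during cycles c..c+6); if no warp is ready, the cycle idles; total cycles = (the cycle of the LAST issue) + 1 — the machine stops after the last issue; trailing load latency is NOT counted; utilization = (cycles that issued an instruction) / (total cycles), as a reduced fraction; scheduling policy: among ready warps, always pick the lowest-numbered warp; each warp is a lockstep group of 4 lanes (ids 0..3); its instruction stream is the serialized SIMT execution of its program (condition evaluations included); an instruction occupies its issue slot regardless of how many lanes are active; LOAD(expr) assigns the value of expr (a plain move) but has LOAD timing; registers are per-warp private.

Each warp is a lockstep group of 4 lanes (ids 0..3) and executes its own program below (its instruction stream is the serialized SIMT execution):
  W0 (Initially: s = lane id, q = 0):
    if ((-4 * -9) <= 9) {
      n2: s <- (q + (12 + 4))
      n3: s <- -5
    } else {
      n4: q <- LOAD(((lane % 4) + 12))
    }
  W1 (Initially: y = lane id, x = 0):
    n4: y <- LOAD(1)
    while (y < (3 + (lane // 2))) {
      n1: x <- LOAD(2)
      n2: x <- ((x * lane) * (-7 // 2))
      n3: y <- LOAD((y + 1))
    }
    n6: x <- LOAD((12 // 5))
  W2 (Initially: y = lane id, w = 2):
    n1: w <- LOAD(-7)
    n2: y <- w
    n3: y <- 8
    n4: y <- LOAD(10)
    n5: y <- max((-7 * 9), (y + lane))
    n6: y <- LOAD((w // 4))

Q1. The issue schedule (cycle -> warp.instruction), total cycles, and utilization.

cycle 0: W0.I0
cycle 1: W0.I1
cycle 2: W1.I0
cycle 3: W2.I0
cycle 4: idle
cycle 5: idle
cycle 6: idle
cycle 7: idle
cycle 8: idle
cycle 9: W1.I1
cycle 10: W1.I2
cycle 11: W2.I1
cycle 12: W2.I2
cycle 13: W2.I3
cycle 14: idle
cycle 15: idle
cycle 16: idle
cycle 17: W1.I3
cycle 18: W1.I4
cycle 19: idle
cycle 20: W2.I4
cycle 21: W2.I5
cycle 22: idle
cycle 23: idle
cycle 24: idle
cycle 25: W1.I5
cycle 26: W1.I6
cycle 27: idle
cycle 28: idle
cycle 29: idle
cycle 30: idle
cycle 31: idle
cycle 32: idle
cycle 33: W1.I7
cycle 34: W1.I8
cycle 35: idle
cycle 36: idle
cycle 37: idle
cycle 38: idle
cycle 39: idle
cycle 40: idle
cycle 41: W1.I9
cycle 42: W1.I10
cycle 43: idle
cycle 44: idle
cycle 45: idle
cycle 46: idle
cycle 47: idle
cycle 48: idle
cycle 49: W1.I11
cycle 50: W1.I12
cycle 51: idle
cycle 52: idle
cycle 53: idle
cycle 54: idle
cycle 55: idle
cycle 56: idle
cycle 57: W1.I13
cycle 58: W1.I14

Answer: 59 cycles, utilization 23/59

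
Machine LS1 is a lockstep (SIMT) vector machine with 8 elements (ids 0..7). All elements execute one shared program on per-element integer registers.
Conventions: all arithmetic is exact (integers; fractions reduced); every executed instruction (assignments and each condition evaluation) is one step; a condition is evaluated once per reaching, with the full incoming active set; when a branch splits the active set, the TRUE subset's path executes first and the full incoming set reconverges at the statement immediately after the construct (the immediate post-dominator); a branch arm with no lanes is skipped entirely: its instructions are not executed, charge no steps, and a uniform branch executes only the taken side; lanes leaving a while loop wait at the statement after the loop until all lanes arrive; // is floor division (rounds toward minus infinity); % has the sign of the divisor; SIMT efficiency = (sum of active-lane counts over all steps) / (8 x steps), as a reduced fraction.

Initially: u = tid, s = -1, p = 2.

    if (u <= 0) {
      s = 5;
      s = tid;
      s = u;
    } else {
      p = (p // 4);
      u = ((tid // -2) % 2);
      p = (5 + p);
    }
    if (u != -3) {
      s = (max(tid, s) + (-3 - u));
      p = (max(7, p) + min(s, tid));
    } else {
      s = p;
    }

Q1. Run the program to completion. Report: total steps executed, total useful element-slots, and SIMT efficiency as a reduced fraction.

Answer: 10 steps, 56 useful, 7/10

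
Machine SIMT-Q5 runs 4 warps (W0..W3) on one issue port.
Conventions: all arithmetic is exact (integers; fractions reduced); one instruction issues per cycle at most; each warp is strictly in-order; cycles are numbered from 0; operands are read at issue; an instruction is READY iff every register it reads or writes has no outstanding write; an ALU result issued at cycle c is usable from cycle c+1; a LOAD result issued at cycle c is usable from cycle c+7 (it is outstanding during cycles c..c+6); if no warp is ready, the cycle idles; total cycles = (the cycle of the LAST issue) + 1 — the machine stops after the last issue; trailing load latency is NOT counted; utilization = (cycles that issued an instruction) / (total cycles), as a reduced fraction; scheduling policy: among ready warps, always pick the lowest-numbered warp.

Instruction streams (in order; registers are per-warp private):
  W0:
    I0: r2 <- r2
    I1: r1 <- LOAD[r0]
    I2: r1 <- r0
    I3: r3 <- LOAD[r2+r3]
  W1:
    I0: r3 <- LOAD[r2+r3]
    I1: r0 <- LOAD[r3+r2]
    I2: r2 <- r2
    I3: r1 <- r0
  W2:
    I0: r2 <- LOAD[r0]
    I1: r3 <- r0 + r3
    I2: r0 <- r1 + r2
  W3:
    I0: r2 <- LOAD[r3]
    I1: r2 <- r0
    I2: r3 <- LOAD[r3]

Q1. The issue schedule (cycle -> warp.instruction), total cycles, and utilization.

cycle 0: W0.I0
cycle 1: W0.I1
cycle 2: W1.I0
cycle 3: W2.I0
cycle 4: W2.I1
cycle 5: W3.I0
cycle 6: idle
cycle 7: idle
cycle 8: W0.I2
cycle 9: W0.I3
cycle 10: W1.I1
cycle 11: W1.I2
cycle 12: W2.I2
cycle 13: W3.I1
cycle 14: W3.I2
cycle 15: idle
cycle 16: idle
cycle 17: W1.I3

Answer: 18 cycles, utilization 7/9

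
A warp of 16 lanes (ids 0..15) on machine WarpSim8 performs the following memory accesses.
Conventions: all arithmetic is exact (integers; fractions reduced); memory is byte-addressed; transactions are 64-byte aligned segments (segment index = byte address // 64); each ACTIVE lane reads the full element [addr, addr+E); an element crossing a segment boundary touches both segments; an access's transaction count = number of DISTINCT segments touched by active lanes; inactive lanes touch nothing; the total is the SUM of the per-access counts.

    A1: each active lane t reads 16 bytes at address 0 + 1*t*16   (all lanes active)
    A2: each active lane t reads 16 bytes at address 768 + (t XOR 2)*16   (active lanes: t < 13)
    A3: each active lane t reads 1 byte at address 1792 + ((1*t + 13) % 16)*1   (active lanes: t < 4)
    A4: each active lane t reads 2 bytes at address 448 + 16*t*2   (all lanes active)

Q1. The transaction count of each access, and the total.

A1: 4 transactions
A2: 4 transactions
A3: 1 transaction
A4: 8 transactions

Answer: 4,4,1,8; total 17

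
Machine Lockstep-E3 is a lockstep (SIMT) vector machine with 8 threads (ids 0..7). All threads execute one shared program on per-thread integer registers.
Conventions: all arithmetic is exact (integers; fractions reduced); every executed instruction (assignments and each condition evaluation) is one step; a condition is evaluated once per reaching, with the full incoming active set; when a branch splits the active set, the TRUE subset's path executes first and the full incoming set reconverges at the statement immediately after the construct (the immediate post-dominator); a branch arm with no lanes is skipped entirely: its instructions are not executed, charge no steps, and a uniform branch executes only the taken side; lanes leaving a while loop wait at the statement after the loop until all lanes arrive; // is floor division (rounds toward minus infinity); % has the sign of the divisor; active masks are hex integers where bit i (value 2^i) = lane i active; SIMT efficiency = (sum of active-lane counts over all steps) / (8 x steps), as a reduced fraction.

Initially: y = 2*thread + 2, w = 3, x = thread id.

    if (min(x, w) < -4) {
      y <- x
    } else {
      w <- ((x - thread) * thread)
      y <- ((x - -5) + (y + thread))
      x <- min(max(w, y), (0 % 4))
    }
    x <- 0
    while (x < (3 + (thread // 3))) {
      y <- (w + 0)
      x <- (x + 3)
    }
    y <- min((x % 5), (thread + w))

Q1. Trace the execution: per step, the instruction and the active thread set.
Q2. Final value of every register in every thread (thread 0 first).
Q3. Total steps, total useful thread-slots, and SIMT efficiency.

step 0: eval (min(x, w) < -4)        0xff
step 1: w <- ((x - thread) * thread) 0xff
step 2: y <- ((x - -5) + (y + thread)) 0xff
step 3: x <- min(max(w, y), (0 % 4)) 0xff
step 4: x <- 0                       0xff
step 5: eval (x < (3 + (thread // 3))) 0xff
step 6: y <- (w + 0)                 0xff
step 7: x <- (x + 3)                 0xff
step 8: eval (x < (3 + (thread // 3))) 0xff
step 9: y <- (w + 0)                 0xf8
step 10: x <- (x + 3)                 0xf8
step 11: eval (x < (3 + (thread // 3))) 0xf8
step 12: y <- min((x % 5), (thread + w)) 0xff

Answer: 13 steps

y: 0,1,2,1,1,1,1,1
w: 0,0,0,0,0,0,0,0
x: 3,3,3,6,6,6,6,6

steps = 13; useful = 95; efficiency = 95/104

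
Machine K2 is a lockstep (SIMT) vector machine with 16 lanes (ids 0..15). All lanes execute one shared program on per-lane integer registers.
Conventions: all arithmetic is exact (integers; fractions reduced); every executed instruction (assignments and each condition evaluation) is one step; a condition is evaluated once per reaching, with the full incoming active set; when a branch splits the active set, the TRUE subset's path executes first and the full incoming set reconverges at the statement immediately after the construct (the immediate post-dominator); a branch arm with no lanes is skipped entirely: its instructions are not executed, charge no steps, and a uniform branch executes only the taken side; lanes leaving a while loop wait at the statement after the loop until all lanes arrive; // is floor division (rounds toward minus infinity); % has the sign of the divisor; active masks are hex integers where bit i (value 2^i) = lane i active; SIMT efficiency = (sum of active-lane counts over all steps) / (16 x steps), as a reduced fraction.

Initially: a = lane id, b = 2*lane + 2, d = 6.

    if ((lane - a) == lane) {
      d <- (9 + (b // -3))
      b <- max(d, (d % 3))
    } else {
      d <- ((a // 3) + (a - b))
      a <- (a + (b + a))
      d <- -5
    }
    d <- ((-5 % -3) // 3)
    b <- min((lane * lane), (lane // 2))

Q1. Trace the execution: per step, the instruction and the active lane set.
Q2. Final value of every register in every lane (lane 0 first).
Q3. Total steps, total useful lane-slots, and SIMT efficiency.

step 0: eval ((lane - a) == lane)    0xffff
step 1: d <- (9 + (b // -3))         0x0001
step 2: b <- max(d, (d % 3))         0x0001
step 3: d <- ((a // 3) + (a - b))    0xfffe
step 4: a <- (a + (b + a))           0xfffe
step 5: d <- -5                      0xfffe
step 6: d <- ((-5 % -3) // 3)        0xffff
step 7: b <- min((lane * lane), (lane // 2)) 0xffff

Answer: 8 steps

a: 0,6,10,14,18,22,26,30,34,38,42,46,50,54,58,62
b: 0,0,1,1,2,2,3,3,4,4,5,5,6,6,7,7
d: -1,-1,-1,-1,-1,-1,-1,-1,-1,-1,-1,-1,-1,-1,-1,-1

steps = 8; useful = 95; efficiency = 95/128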